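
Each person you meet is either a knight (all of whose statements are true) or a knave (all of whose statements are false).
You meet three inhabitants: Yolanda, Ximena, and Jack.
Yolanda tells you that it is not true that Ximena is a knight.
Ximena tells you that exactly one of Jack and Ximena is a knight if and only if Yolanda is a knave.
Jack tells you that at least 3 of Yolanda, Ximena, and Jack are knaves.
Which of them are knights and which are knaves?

Knights: Ximena. Knaves: Yolanda and Jack.

As a knave, Yolanda's statement "it is not true that Ximena is a knight" should be false; it is.
Since Ximena is a knight, "exactly one of Jack and Ximena is a knight if and only if Yolanda is a knave" needs to be True, which holds.
Jack is a knave, and the claim "at least 3 of Yolanda, Ximena, and Jack are knaves" is indeed false.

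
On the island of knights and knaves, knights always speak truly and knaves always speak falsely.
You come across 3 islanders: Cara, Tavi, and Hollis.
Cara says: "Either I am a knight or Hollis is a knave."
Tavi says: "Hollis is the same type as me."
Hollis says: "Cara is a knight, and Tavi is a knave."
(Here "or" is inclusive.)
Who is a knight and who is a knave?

Cara is a knight, Tavi is a knave, and Hollis is a knight.

Cara is a knight, and the claim "either I am a knight or Hollis is a knave" is indeed true.
Since Tavi is a knave, "Hollis is the same type as me" needs to be False, which holds.
Hollis is a knight, and the claim "Cara is a knight, and Tavi is a knave" is indeed true.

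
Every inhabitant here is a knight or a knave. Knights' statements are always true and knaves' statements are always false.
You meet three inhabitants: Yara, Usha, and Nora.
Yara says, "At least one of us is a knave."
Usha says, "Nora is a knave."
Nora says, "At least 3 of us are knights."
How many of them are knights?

2

The unique consistent assignment is Yara=knight, Usha=knight, Nora=knave.
That has 2 knights.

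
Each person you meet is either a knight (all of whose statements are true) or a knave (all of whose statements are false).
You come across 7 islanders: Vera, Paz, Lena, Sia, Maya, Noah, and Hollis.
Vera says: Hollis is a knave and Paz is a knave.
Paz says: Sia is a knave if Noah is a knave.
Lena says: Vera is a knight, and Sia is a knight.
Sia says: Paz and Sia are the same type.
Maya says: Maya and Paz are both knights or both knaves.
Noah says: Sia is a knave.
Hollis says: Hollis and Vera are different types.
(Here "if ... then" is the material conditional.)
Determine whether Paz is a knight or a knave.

Paz is a knight.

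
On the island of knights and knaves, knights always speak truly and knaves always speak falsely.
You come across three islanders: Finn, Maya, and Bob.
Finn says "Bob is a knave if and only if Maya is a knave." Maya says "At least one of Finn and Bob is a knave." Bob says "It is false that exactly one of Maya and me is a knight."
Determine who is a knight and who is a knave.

As a knave, Finn's statement "Bob is a knave if and only if Maya is a knave" should be False; it is.
Maya is a knight, so "at least one of Finn and Bob is a knave" must be true — and it is.
As a knave, Bob's statement "it is false that exactly one of Maya and me is a knight" should be False; it is.

Knights: Maya. Knaves: Finn and Bob.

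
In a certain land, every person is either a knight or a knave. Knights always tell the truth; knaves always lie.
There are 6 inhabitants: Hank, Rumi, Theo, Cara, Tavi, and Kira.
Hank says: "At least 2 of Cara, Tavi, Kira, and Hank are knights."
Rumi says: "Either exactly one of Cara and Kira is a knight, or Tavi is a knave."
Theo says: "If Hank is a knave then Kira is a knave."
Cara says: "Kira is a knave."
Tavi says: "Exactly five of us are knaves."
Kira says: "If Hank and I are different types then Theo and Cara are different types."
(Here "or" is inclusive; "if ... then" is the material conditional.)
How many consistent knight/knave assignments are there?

2

Consistent assignments:
  Hank=knight, Rumi=knight, Theo=knight, Cara=knight, Tavi=knave, Kira=knave
  Hank=knight, Rumi=knight, Theo=knight, Cara=knave, Tavi=knave, Kira=knight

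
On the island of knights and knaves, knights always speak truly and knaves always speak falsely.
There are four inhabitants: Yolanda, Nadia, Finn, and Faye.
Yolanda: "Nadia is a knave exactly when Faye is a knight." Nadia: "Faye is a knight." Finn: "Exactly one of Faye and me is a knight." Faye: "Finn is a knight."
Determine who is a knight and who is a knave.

Knights: none. Knaves: Yolanda, Nadia, Finn, and Faye.

Yolanda is a knave; "Nadia is a knave exactly when Faye is a knight" is False, as required.
Nadia is a knave, and the claim "Faye is a knight" is indeed False.
Since Finn is a knave, "exactly one of Faye and me is a knight" needs to be False, which holds.
As a knave, Faye's statement "Finn is a knight" should be False; it is.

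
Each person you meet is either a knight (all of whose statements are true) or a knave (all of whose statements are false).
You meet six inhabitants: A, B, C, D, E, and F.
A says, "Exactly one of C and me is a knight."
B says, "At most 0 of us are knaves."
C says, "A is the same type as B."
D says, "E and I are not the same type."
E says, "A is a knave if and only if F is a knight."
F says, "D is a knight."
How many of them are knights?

3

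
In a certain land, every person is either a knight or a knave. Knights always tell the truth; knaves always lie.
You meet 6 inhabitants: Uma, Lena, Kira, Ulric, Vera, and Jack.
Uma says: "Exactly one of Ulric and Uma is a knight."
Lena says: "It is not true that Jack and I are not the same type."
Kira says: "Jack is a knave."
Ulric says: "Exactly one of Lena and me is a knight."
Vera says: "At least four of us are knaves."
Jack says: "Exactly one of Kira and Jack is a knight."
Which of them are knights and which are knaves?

Uma is a knave, Lena is a knave, Kira is a knave, Ulric is a knave, Vera is a knight, and Jack is a knight.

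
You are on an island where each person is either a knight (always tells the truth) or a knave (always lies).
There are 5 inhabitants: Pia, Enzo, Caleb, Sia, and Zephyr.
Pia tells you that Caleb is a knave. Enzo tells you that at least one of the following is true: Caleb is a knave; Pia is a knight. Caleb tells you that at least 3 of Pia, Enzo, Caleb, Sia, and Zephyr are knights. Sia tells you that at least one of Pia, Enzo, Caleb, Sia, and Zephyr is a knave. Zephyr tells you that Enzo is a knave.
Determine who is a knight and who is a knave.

Knights: Caleb, Sia, and Zephyr. Knaves: Pia and Enzo.

Since Pia is a knave, "Caleb is a knave" needs to be False, which holds.
As a knave, Enzo's statement "at least one of the following is true: Caleb is a knave; Pia is a knight" should be False; it is.
Caleb is a knight; "at least 3 of Pia, Enzo, Caleb, Sia, and Zephyr are knights" is true, as required.
Since Sia is a knight, "at least one of Pia, Enzo, Caleb, Sia, and Zephyr is a knave" needs to be true, which holds.
As a knight, Zephyr's statement "Enzo is a knave" should be true; it is.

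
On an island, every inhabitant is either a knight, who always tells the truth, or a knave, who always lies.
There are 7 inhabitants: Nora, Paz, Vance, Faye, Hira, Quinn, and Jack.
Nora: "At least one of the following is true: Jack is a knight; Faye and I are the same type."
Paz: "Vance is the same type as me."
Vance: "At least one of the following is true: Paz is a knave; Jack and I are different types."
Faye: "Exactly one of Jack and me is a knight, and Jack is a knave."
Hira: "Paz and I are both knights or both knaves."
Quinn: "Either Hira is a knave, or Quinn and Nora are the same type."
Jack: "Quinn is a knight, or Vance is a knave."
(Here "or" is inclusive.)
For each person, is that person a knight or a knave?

Nora (knight): "at least one of the following is true: Jack is a knight; Faye and I are the same type" — true. ✓
Paz is a knight, so "Vance is the same type as me" must be true — and it is.
Since Vance is a knight, "at least one of the following is true: Paz is a knave; Jack and I are different types" needs to be true, which holds.
As a knight, Faye's statement "exactly one of Jack and me is a knight, and Jack is a knave" should be true; it is.
Hira (knight): "Paz and I are both knights or both knaves" — true. ✓
As a knave, Quinn's statement "either Hira is a knave, or Quinn and Nora are the same type" should be false; it is.
As a knave, Jack's statement "Quinn is a knight, or Vance is a knave" should be false; it is.

Nora is a knight, Paz is a knight, Vance is a knight, Faye is a knight, Hira is a knight, Quinn is a knave, and Jack is a knave.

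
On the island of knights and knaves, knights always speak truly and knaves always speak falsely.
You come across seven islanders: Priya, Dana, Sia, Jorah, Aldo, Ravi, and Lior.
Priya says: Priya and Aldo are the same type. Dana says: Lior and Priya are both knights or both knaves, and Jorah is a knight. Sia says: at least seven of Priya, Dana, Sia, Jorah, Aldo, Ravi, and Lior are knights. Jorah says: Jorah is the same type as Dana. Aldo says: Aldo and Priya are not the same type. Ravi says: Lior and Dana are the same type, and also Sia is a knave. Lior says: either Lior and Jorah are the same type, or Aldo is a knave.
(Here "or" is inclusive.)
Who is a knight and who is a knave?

Priya is a knave; "Priya and Aldo are the same type" is False, as required.
As a knight, Dana's statement "Lior and Priya are both knights or both knaves, and Jorah is a knight" should be True; it is.
Sia is a knave; "at least seven of Priya, Dana, Sia, Jorah, Aldo, Ravi, and Lior are knights" is False, as required.
Jorah is a knight, so "Jorah is the same type as Dana" must be True — and it is.
Aldo (knight): "Aldo and Priya are not the same type" — True. ✓
Ravi (knave): "Lior and Dana are the same type, and also Sia is a knave" — False. ✓
Lior is a knave, so "either Lior and Jorah are the same type, or Aldo is a knave" must be False — and it is.

Priya is a knave, Dana is a knight, Sia is a knave, Jorah is a knight, Aldo is a knight, Ravi is a knave, and Lior is a knave.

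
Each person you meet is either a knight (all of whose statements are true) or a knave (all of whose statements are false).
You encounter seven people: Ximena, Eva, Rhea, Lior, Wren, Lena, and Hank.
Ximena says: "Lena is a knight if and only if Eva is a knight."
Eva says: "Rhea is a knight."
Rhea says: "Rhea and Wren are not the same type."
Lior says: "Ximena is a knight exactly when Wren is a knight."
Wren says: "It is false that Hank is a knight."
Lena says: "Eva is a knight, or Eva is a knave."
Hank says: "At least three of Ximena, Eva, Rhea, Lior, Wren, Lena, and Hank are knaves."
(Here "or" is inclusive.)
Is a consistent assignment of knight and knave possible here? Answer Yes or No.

One consistent assignment: Ximena=knave, Eva=knave, Rhea=knave, Lior=knight, Wren=knave, Lena=knight, Hank=knight.

Yes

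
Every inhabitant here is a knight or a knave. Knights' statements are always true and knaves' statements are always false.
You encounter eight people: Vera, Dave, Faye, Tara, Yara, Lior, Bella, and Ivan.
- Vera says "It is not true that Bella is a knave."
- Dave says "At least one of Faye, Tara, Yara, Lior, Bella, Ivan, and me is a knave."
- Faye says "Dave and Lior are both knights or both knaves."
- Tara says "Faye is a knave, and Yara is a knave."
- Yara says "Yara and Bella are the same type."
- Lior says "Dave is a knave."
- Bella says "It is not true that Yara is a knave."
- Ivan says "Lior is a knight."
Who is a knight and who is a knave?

Vera (knight): "it is not true that Bella is a knave" — true. ✓
Dave is a knight, and the claim "at least one of Faye, Tara, Yara, Lior, Bella, Ivan, and me is a knave" is indeed true.
Faye is a knave; "Dave and Lior are both knights or both knaves" is False, as required.
As a knave, Tara's statement "Faye is a knave, and Yara is a knave" should be False; it is.
Yara is a knight, and the claim "Yara and Bella are the same type" is indeed true.
Lior is a knave, so "Dave is a knave" must be False — and it is.
Bella is a knight; "it is not true that Yara is a knave" is true, as required.
Ivan is a knave; "Lior is a knight" is False, as required.

Vera is a knight, Dave is a knight, Faye is a knave, Tara is a knave, Yara is a knight, Lior is a knave, Bella is a knight, and Ivan is a knave.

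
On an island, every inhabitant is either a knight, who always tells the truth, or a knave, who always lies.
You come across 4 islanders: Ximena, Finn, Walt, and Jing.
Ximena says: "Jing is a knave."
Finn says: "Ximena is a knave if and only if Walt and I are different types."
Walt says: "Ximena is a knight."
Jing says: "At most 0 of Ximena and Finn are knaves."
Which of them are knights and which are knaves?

Ximena is a knight, and the claim "Jing is a knave" is indeed True.
Finn (knave): "Ximena is a knave if and only if Walt and I are different types" — False. ✓
Walt is a knight; "Ximena is a knight" is True, as required.
Jing (knave): "at most 0 of Ximena and Finn are knaves" — False. ✓

Knights: Ximena and Walt. Knaves: Finn and Jing.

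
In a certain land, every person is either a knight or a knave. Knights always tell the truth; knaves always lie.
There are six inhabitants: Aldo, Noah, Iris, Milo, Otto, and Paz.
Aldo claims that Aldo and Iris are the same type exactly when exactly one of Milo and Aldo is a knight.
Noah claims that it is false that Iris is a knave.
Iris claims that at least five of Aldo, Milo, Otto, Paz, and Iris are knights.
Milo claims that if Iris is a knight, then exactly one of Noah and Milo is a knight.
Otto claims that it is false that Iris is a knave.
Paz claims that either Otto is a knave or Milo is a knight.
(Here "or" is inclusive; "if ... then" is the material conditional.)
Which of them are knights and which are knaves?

Aldo is a knight, Noah is a knave, Iris is a knave, Milo is a knight, Otto is a knave, and Paz is a knight.

Aldo is a knight, so "Aldo and Iris are the same type exactly when exactly one of Milo and Aldo is a knight" must be true — and it is.
Noah is a knave; "it is false that Iris is a knave" is False, as required.
Iris is a knave, so "at least five of Aldo, Milo, Otto, Paz, and Iris are knights" must be False — and it is.
Milo (knight): "if Iris is a knight, then exactly one of Noah and Milo is a knight" — true. ✓
Otto is a knave; "it is false that Iris is a knave" is False, as required.
Since Paz is a knight, "either Otto is a knave or Milo is a knight" needs to be true, which holds.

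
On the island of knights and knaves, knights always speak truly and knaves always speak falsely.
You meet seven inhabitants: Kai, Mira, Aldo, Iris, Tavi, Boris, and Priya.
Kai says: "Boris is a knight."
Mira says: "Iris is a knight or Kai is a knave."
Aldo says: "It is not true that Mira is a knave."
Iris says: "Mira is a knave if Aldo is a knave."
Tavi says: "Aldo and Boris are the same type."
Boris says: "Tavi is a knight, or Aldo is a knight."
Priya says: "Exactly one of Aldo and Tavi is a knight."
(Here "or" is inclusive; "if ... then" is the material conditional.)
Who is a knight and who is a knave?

Kai is a knight, and the claim "Boris is a knight" is indeed True.
Mira (knight): "Iris is a knight or Kai is a knave" — True. ✓
Aldo is a knight, and the claim "it is not true that Mira is a knave" is indeed True.
Iris is a knight, and the claim "Mira is a knave if Aldo is a knave" is indeed True.
Tavi is a knight, so "Aldo and Boris are the same type" must be True — and it is.
As a knight, Boris's statement "Tavi is a knight, or Aldo is a knight" should be True; it is.
Since Priya is a knave, "exactly one of Aldo and Tavi is a knight" needs to be false, which holds.

Knights: Kai, Mira, Aldo, Iris, Tavi, and Boris. Knaves: Priya.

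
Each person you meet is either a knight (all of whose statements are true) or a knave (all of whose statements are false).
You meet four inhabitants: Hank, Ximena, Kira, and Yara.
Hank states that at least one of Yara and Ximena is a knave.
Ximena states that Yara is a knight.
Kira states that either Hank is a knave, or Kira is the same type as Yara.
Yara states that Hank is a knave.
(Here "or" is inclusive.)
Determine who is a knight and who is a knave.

Knights: Ximena, Kira, and Yara. Knaves: Hank.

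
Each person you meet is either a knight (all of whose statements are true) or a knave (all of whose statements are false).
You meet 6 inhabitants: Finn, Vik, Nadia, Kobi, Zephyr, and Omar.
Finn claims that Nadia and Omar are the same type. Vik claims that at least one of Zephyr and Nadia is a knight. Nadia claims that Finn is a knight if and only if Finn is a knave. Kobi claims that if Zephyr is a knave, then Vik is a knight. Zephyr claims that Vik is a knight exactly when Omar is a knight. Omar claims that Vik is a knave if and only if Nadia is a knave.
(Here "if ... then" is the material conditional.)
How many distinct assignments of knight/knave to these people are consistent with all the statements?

1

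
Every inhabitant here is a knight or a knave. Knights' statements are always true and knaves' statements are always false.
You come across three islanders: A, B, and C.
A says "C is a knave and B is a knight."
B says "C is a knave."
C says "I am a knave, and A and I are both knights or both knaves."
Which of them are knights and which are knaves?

Knights: A and B. Knaves: C.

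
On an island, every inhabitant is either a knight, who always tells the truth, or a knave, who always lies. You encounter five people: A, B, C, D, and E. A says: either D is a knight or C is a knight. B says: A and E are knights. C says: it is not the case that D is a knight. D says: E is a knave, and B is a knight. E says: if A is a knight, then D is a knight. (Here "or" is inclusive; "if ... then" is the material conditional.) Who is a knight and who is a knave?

A is a knight, B is a knave, C is a knight, D is a knave, and E is a knave.

Suppose A is a knave. Then A's statement "either D is a knight or C is a knight" would have to be false. Checking the 16 ways to assign the others, none is consistent with every speaker.
(For instance, with B=knave, C=knight, D=knave, E=knave, A's claim "either D is a knight or C is a knight" comes out true where it would need to be false.)
So A must be a knight, making "either D is a knight or C is a knight" true. Taking A=knight, B=knave, C=knight, D=knave, E=knave, each remaining statement checks out:
  B (knave): "A and E are knights" — false. ✓
  C (knight): "it is not the case that D is a knight" — true. ✓
  D (knave): "E is a knave, and B is a knight" — false. ✓
  E (knave): "if A is a knight, then D is a knight" — false. ✓
This is the unique consistent assignment.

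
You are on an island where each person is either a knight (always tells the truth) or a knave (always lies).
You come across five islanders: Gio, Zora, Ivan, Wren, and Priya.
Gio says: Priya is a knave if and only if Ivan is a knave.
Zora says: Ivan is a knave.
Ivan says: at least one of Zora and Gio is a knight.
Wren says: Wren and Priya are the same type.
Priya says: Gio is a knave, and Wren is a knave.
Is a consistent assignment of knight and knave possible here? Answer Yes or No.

No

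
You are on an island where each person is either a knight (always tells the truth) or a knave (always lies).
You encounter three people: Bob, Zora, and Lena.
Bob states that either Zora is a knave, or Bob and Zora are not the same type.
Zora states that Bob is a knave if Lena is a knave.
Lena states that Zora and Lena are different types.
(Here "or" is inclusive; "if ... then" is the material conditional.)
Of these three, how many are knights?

1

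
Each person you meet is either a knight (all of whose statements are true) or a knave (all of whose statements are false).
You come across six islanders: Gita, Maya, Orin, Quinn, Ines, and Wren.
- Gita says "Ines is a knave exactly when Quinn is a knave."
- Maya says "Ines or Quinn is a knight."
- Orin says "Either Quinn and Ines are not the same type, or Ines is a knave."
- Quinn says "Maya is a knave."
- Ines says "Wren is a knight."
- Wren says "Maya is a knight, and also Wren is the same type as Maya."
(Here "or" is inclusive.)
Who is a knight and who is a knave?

Knights: Maya, Orin, Ines, and Wren. Knaves: Gita and Quinn.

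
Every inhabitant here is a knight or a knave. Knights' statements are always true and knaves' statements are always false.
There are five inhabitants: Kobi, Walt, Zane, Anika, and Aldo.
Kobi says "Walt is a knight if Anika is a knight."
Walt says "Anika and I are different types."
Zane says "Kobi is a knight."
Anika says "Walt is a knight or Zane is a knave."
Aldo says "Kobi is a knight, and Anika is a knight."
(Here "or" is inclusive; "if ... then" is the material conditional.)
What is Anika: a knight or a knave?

Anika is a knave.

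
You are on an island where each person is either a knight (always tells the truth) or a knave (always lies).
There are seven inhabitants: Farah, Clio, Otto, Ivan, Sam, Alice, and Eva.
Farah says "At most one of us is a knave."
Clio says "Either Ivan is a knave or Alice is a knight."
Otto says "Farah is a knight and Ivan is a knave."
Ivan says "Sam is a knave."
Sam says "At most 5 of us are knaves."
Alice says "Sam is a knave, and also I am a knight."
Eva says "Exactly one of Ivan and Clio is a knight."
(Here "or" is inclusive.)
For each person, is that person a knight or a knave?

Since Farah is a knave, "at most one of us is a knave" needs to be False, which holds.
Clio is a knight, and the claim "either Ivan is a knave or Alice is a knight" is indeed true.
Since Otto is a knave, "Farah is a knight and Ivan is a knave" needs to be False, which holds.
Ivan is a knave, and the claim "Sam is a knave" is indeed False.
Sam (knight): "at most 5 of us are knaves" — true. ✓
Alice (knave): "Sam is a knave, and also I am a knight" — False. ✓
Eva is a knight; "exactly one of Ivan and Clio is a knight" is true, as required.

Knights: Clio, Sam, and Eva. Knaves: Farah, Otto, Ivan, and Alice.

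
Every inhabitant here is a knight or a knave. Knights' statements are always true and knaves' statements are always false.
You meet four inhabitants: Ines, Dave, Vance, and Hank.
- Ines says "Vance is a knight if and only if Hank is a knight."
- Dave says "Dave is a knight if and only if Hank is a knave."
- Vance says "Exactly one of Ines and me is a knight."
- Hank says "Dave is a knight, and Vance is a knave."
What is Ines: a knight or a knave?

Ines is a knave.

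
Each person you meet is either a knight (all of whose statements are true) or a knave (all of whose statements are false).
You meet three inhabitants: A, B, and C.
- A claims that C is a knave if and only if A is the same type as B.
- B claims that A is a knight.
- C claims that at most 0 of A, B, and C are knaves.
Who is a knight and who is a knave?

Suppose A is a knave. Then A's statement "C is a knave if and only if A is the same type as B" would have to be false. Checking the 4 ways to assign the others, none is consistent with every speaker.
(For instance, with B=knight, C=knave, B's claim "A is a knight" comes out false where it would need to be true.)
So A must be a knight, making "C is a knave if and only if A is the same type as B" true. Taking A=knight, B=knight, C=knave, each remaining statement checks out:
  B (knight): "A is a knight" — true. ✓
  C (knave): "at most 0 of A, B, and C are knaves" — false. ✓
This is the unique consistent assignment.

A is a knight, B is a knight, and C is a knave.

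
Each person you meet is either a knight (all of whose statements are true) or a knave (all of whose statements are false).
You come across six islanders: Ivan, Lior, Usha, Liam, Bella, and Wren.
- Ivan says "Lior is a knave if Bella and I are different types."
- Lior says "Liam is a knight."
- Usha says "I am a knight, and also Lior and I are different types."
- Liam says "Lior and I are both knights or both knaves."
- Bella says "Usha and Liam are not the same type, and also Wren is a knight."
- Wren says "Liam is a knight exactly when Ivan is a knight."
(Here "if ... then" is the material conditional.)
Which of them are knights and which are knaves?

Knights: Ivan, Lior, Liam, Bella, and Wren. Knaves: Usha.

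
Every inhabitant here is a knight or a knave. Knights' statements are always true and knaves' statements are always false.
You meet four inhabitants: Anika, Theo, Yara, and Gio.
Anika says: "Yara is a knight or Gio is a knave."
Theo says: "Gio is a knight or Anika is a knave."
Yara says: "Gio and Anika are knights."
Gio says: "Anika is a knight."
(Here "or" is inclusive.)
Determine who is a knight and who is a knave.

Knights: Anika, Theo, Yara, and Gio. Knaves: none.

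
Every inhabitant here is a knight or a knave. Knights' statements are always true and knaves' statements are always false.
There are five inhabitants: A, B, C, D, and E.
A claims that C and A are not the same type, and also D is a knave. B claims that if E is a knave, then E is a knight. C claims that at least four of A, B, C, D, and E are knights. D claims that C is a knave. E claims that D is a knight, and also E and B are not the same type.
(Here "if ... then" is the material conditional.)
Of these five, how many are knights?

1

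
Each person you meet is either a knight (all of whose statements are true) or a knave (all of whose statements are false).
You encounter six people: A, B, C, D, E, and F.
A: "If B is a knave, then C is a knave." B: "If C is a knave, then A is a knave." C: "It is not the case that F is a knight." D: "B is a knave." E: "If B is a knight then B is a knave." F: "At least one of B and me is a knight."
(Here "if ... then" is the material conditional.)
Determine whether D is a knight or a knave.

D is a knight.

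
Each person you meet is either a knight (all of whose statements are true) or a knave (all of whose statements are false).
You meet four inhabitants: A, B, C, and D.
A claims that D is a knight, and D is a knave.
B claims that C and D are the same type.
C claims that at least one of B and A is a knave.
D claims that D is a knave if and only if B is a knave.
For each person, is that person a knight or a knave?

A is a knave, and the claim "D is a knight, and D is a knave" is indeed false.
B is a knight; "C and D are the same type" is True, as required.
C is a knight, and the claim "at least one of B and A is a knave" is indeed True.
Since D is a knight, "D is a knave if and only if B is a knave" needs to be True, which holds.

A is a knave, B is a knight, C is a knight, and D is a knight.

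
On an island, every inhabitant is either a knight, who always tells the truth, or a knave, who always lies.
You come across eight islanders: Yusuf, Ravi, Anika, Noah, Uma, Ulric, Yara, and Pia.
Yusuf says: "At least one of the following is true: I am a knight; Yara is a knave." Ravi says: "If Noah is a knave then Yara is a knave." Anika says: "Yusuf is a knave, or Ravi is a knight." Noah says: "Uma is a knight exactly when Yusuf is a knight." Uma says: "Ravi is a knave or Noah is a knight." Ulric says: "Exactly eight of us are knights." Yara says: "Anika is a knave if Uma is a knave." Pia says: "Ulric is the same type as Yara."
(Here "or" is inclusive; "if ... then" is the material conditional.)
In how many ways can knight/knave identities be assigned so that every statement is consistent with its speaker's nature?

Consistent assignments:
  Yusuf=knight, Ravi=knight, Anika=knight, Noah=knight, Uma=knight, Ulric=knight, Yara=knight, Pia=knight
  Yusuf=knight, Ravi=knight, Anika=knight, Noah=knight, Uma=knight, Ulric=knave, Yara=knight, Pia=knave
  Yusuf=knight, Ravi=knight, Anika=knight, Noah=knave, Uma=knave, Ulric=knave, Yara=knave, Pia=knight
  Yusuf=knave, Ravi=knave, Anika=knight, Noah=knave, Uma=knight, Ulric=knave, Yara=knight, Pia=knave

4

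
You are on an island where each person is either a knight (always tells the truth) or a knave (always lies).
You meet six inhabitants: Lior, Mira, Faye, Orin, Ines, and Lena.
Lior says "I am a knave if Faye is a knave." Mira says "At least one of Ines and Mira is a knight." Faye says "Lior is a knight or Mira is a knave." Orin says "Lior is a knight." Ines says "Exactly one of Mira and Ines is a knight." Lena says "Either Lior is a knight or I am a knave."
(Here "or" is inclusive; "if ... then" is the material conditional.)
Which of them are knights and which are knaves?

Lior is a knight, Mira is a knave, Faye is a knight, Orin is a knight, Ines is a knave, and Lena is a knight.

Lior is a knight; "I am a knave if Faye is a knave" is true, as required.
As a knave, Mira's statement "at least one of Ines and Mira is a knight" should be False; it is.
Since Faye is a knight, "Lior is a knight or Mira is a knave" needs to be true, which holds.
Orin is a knight, so "Lior is a knight" must be true — and it is.
As a knave, Ines's statement "exactly one of Mira and Ines is a knight" should be False; it is.
Since Lena is a knight, "either Lior is a knight or I am a knave" needs to be true, which holds.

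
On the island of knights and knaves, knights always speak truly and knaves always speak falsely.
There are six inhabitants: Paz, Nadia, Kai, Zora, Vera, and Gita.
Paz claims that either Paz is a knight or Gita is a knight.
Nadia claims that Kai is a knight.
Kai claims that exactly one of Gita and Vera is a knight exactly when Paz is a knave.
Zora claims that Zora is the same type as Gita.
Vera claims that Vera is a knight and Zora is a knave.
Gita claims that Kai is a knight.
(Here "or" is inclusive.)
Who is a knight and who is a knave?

Paz is a knight, Nadia is a knight, Kai is a knight, Zora is a knave, Vera is a knight, and Gita is a knight.

Paz (knight): "either Paz is a knight or Gita is a knight" — true. ✓
Since Nadia is a knight, "Kai is a knight" needs to be true, which holds.
As a knight, Kai's statement "exactly one of Gita and Vera is a knight exactly when Paz is a knave" should be true; it is.
Zora is a knave, and the claim "Zora is the same type as Gita" is indeed false.
As a knight, Vera's statement "Vera is a knight and Zora is a knave" should be true; it is.
Gita is a knight, so "Kai is a knight" must be true — and it is.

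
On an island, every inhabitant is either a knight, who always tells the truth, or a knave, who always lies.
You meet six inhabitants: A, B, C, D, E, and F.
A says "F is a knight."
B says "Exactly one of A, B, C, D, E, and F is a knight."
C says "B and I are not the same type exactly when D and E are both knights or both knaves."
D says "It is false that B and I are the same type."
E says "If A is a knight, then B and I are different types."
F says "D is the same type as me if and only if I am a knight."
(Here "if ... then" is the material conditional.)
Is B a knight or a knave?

B is a knave.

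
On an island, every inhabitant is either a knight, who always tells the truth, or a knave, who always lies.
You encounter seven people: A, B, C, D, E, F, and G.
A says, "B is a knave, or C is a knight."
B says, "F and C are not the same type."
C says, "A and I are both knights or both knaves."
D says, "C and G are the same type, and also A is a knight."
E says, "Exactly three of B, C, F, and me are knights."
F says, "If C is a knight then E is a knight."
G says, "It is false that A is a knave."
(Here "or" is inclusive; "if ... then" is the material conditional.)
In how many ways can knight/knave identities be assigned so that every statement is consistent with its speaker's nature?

2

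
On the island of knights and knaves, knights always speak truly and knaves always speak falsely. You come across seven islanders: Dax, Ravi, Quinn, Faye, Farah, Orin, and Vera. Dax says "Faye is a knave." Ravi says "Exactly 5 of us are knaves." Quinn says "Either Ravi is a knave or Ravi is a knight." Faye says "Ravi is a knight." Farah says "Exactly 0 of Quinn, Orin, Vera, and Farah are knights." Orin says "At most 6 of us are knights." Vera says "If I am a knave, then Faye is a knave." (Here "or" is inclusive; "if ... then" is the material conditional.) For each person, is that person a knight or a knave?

Dax is a knight, Ravi is a knave, Quinn is a knight, Faye is a knave, Farah is a knave, Orin is a knight, and Vera is a knight.

As a knight, Dax's statement "Faye is a knave" should be True; it is.
Ravi is a knave; "exactly 5 of us are knaves" is false, as required.
Since Quinn is a knight, "either Ravi is a knave or Ravi is a knight" needs to be True, which holds.
Faye is a knave; "Ravi is a knight" is false, as required.
Farah is a knave; "exactly 0 of Quinn, Orin, Vera, and Farah are knights" is false, as required.
Orin is a knight; "at most 6 of us are knights" is True, as required.
Vera is a knight, and the claim "if I am a knave, then Faye is a knave" is indeed True.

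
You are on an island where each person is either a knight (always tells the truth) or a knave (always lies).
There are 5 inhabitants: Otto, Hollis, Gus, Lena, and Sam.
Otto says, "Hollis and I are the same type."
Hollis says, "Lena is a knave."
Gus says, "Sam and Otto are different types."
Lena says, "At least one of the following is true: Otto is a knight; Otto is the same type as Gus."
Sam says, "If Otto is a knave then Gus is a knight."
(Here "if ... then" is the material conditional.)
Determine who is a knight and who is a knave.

Suppose Otto is a knight. Then Otto's statement "Hollis and I are the same type" would have to be true. Checking the 16 ways to assign the others, none is consistent with every speaker.
(For instance, with Hollis=knight, Gus=knight, Lena=knave, Sam=knight, Gus's claim "Sam and Otto are different types" comes out false where it would need to be true.)
So Otto must be a knave, making "Hollis and I are the same type" false. Taking Otto=knave, Hollis=knight, Gus=knight, Lena=knave, Sam=knight, each remaining statement checks out:
  Hollis (knight): "Lena is a knave" — true. ✓
  Gus (knight): "Sam and Otto are different types" — true. ✓
  Lena (knave): "at least one of the following is true: Otto is a knight; Otto is the same type as Gus" — false. ✓
  Sam (knight): "if Otto is a knave then Gus is a knight" — true. ✓
This is the unique consistent assignment.

Otto is a knave, Hollis is a knight, Gus is a knight, Lena is a knave, and Sam is a knight.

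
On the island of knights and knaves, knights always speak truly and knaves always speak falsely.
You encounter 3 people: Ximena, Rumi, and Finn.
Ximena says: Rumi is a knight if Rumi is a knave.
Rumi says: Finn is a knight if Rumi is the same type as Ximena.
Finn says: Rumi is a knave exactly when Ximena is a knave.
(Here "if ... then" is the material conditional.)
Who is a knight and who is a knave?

Knights: Ximena, Rumi, and Finn. Knaves: none.

Suppose Ximena is a knave. Then Ximena's statement "Rumi is a knight if Rumi is a knave" would have to be false. Checking the 4 ways to assign the others, none is consistent with every speaker.
(For instance, with Rumi=knight, Finn=knight, Ximena's claim "Rumi is a knight if Rumi is a knave" comes out true where it would need to be false.)
So Ximena must be a knight, making "Rumi is a knight if Rumi is a knave" true. Taking Ximena=knight, Rumi=knight, Finn=knight, each remaining statement checks out:
  Rumi (knight): "Finn is a knight if Rumi is the same type as Ximena" — true. ✓
  Finn (knight): "Rumi is a knave exactly when Ximena is a knave" — true. ✓
This is the unique consistent assignment.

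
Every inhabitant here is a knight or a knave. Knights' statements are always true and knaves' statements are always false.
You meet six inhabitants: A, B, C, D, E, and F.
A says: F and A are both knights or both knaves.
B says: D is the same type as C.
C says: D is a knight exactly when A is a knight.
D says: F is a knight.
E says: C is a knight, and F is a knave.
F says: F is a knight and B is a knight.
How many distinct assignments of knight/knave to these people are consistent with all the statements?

1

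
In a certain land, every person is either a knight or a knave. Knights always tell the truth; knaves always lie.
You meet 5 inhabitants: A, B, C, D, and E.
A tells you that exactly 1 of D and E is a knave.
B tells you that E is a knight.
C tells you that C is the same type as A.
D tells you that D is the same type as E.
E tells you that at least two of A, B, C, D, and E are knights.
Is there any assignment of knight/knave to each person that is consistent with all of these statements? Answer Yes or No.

Yes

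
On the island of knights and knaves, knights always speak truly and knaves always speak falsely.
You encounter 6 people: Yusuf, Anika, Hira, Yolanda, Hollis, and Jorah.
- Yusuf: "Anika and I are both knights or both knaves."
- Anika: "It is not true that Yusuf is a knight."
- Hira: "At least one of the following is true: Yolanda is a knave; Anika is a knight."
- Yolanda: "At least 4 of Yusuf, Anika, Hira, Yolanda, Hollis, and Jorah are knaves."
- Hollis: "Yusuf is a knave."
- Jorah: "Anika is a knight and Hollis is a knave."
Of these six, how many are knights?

3

The unique consistent assignment is Yusuf=knave, Anika=knight, Hira=knight, Yolanda=knave, Hollis=knight, Jorah=knave.
That has 3 knights.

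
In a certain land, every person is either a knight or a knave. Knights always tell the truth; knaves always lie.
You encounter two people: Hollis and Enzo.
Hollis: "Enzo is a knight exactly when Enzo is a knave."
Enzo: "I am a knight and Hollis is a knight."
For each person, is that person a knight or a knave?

Hollis is a knave; "Enzo is a knight exactly when Enzo is a knave" is False, as required.
As a knave, Enzo's statement "I am a knight and Hollis is a knight" should be False; it is.

Hollis is a knave and Enzo is a knave.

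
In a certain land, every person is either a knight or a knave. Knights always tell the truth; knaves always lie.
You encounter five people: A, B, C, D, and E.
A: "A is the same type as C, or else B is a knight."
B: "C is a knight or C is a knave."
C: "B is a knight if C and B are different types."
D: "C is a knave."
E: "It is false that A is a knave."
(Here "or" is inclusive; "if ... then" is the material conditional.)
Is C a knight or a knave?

Consistent assignments: {A=knight, B=knight, C=knight, D=knave, E=knight}
In every consistent assignment, C is a knight.

C is a knight.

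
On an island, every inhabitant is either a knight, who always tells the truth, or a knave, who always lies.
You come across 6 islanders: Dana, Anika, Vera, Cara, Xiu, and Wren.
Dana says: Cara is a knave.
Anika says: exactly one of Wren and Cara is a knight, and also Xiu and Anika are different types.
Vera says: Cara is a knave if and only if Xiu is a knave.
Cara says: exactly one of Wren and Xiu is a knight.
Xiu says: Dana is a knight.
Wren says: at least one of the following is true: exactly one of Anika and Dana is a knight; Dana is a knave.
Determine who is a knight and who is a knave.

Knights: Cara and Wren. Knaves: Dana, Anika, Vera, and Xiu.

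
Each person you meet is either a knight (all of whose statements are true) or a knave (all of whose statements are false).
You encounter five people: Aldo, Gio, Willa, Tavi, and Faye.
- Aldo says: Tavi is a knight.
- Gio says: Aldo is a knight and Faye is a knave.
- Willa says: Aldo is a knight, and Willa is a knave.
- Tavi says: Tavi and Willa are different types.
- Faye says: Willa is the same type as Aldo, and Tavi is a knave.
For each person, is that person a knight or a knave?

Suppose Aldo is a knight. Then Aldo's statement "Tavi is a knight" would have to be true. Checking the 16 ways to assign the others, none is consistent with every speaker.
(For instance, with Gio=knave, Willa=knave, Tavi=knave, Faye=knight, Aldo's claim "Tavi is a knight" comes out false where it would need to be true.)
So Aldo must be a knave, making "Tavi is a knight" false. Taking Aldo=knave, Gio=knave, Willa=knave, Tavi=knave, Faye=knight, each remaining statement checks out:
  Gio (knave): "Aldo is a knight and Faye is a knave" — false. ✓
  Willa (knave): "Aldo is a knight, and Willa is a knave" — false. ✓
  Tavi (knave): "Tavi and Willa are different types" — false. ✓
  Faye (knight): "Willa is the same type as Aldo, and Tavi is a knave" — true. ✓
This is the unique consistent assignment.

Knights: Faye. Knaves: Aldo, Gio, Willa, and Tavi.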